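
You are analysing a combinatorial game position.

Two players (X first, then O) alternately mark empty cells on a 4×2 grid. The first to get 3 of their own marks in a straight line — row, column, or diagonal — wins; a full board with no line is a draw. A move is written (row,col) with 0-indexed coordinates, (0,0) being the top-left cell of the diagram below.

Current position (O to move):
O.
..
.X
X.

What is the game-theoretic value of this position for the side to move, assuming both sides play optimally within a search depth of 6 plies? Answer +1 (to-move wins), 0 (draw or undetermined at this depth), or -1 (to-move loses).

ply 1, O at O./../.X/X. | (0,1)=+0→OO/../.X/X.*; (1,0)=+0→O./O./.X/X.; (1,1)=+0→O./.O/.X/X.; (2,0)=+0→O./../OX/X.; (3,1)=+0→O./../.X/XO
ply 2, X at OO/../.X/X. | (1,0)=+0→OO/X./.X/X.*; (1,1)=+0→OO/.X/.X/X.; (2,0)=+0→OO/../XX/X.; (3,1)=+0→OO/../.X/XX
ply 3, O at OO/X./.X/X. | (1,1)=-1→OO/XO/.X/X.; (2,0)=+0→OO/X./OX/X.*; (3,1)=-1→OO/X./.X/XO
ply 4, X at OO/X./OX/X. | (1,1)=+0→OO/XX/OX/X.*; (3,1)=+0→OO/X./OX/XX
ply 5, O at OO/XX/OX/X. | (3,1)=+0→OO/XX/OX/XO*
ply 6: OO/XX/OX/XO is terminal +0 (X); from O./../.X/X. depth 6

value(O./../.X/X., O) = 0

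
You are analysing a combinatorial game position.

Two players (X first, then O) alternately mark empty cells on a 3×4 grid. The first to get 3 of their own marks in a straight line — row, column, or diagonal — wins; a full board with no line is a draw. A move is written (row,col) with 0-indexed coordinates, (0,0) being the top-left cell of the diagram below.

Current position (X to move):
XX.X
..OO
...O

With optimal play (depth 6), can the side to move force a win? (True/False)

X winning at [XX.X/..OO/...O]: True

ply 1, X at XX.X/..OO/...O | (0,2)=+1→XXXX/..OO/...O*; (1,0)=-1→XX.X/X.OO/...O; (1,1)=+1→XX.X/.XOO/...O; (2,0)=-1→XX.X/..OO/X..O; (2,1)=-1→XX.X/..OO/.X.O; (2,2)=-1→XX.X/..OO/..XO
ply 2: XXXX/..OO/...O is terminal -1 (O); from XX.X/..OO/...O depth 6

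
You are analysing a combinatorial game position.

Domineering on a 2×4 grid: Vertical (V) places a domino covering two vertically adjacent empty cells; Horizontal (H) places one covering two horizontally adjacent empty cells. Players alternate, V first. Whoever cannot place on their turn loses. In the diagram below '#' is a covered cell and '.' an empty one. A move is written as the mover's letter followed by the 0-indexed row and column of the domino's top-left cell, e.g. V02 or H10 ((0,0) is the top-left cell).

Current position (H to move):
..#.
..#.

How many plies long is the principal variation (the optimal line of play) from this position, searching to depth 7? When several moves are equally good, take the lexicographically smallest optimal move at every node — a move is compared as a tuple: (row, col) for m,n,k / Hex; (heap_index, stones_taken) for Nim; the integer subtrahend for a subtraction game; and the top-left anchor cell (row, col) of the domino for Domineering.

PV length from [..#./..#.]: 3 plies

ply 1, H at ..#./..#. | H00=+1→###./..#.*; H10=+1→..#./###.
ply 2, V at ###./..#. | V03=-1→####/..##*
ply 3, H at ####/..## | H10=+1→####/####*
ply 4: ####/#### is terminal -1 (V); from ..#./..#. depth 7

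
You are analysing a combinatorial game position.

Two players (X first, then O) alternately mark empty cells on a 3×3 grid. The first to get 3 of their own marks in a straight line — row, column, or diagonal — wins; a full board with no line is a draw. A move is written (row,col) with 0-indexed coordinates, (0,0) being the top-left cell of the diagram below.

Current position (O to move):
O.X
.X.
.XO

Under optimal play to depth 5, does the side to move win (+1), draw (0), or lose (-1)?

ply 1, O at O.X/.X./.XO | (0,1)=-1→OOX/.X./.XO*; (1,0)=-1→O.X/OX./.XO; (1,2)=-1→O.X/.XO/.XO; (2,0)=-1→O.X/.X./OXO
ply 2, X at OOX/.X./.XO | (1,0)=+1→OOX/XX./.XO*; (1,2)=+1→OOX/.XX/.XO; (2,0)=+1→OOX/.X./XXO
ply 3, O at OOX/XX./.XO | (1,2)=-1→OOX/XXO/.XO*; (2,0)=-1→OOX/XX./OXO
ply 4, X at OOX/XXO/.XO | (2,0)=+1→OOX/XXO/XXO*
ply 5: OOX/XXO/XXO is terminal -1 (O); from O.X/.X./.XO depth 5

value(O.X/.X./.XO, O) = -1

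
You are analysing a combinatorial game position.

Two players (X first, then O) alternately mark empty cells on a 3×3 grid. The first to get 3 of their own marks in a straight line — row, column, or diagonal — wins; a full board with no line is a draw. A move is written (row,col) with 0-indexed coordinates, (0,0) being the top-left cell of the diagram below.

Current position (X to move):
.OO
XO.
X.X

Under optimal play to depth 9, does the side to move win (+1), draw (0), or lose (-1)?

value(.OO/XO./X.X, X) = +1

ply 1, X at .OO/XO./X.X | (0,0)=+1→XOO/XO./X.X*; (1,2)=-1→.OO/XOX/X.X; (2,1)=+1→.OO/XO./XXX
ply 2: XOO/XO./X.X is terminal -1 (O); from .OO/XO./X.X depth 9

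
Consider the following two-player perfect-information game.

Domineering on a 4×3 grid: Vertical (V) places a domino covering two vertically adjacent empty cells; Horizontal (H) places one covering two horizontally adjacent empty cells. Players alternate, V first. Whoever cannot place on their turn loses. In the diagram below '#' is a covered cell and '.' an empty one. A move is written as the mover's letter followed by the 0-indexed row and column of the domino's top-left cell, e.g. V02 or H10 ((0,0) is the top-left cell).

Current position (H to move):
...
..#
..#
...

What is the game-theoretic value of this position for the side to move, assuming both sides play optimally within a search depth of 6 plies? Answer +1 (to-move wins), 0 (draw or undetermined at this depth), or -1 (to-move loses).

value(.../..#/..#/..., H) = -1

[.../..#/..#/...] H move#1: H00:-1/##./..#/..#/...*, H01:-1/.##/..#/..#/..., H10:-1/.../###/..#/..., H20:-1/.../..#/###/..., H30:-1/.../..#/..#/##., H31:-1/.../..#/..#/.##
[##./..#/..#/...] V move#2: V10:+1/##./#.#/#.#/...*, V11:+1/##./.##/.##/..., V20:+1/##./..#/#.#/#.., V21:+1/##./..#/.##/.#.
[##./#.#/#.#/...] H move#3: H30:-1/##./#.#/#.#/##.*, H31:-1/##./#.#/#.#/.##
[##./#.#/#.#/##.] V move#4: V11:+1/##./###/###/##.*
[##./###/###/##.] end (terminal -1, H#5); searched .../..#/..#/... to 6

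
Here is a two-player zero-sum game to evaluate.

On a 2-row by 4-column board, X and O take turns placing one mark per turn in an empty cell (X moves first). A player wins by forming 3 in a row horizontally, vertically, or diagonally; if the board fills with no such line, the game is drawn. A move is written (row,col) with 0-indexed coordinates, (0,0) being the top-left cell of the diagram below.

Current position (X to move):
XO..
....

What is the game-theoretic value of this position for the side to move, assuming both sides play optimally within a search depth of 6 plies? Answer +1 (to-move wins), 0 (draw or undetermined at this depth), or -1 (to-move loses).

ply 1, X at XO../.... | (0,2)=+0→XOX./....*; (0,3)=+0→XO.X/....; (1,0)=+0→XO../X...; (1,1)=+0→XO../.X..; (1,2)=+0→XO../..X.; (1,3)=+0→XO../...X
ply 2, O at XOX./.... | (0,3)=+0→XOXO/....*; (1,0)=+0→XOX./O...; (1,1)=+0→XOX./.O..; (1,2)=+0→XOX./..O.; (1,3)=+0→XOX./...O
ply 3, X at XOXO/.... | (1,0)=+0→XOXO/X...*; (1,1)=+0→XOXO/.X..; (1,2)=+0→XOXO/..X.; (1,3)=+0→XOXO/...X
ply 4, O at XOXO/X... | (1,1)=+0→XOXO/XO..*; (1,2)=+0→XOXO/X.O.; (1,3)=+0→XOXO/X..O
ply 5, X at XOXO/XO.. | (1,2)=+0→XOXO/XOX.*; (1,3)=+0→XOXO/XO.X
ply 6, O at XOXO/XOX. | (1,3)=+0→XOXO/XOXO*
ply 7: XOXO/XOXO is terminal +0 (X); from XO../.... depth 6

value(XO../...., X) = 0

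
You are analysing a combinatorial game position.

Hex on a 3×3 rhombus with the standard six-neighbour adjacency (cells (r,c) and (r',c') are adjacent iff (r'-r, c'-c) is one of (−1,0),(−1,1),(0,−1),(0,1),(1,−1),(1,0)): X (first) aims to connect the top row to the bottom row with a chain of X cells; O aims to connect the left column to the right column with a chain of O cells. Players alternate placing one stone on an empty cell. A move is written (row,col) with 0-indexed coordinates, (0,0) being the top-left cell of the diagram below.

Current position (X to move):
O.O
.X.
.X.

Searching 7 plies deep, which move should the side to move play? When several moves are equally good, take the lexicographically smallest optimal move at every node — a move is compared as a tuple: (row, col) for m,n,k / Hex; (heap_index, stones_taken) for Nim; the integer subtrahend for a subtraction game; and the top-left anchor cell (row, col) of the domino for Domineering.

X's best at [O.O/.X./.X.]: (0,1)

[O.O/.X./.X.] X move#1: (0,1):+1/OXO/.X./.X.*, (1,0):-1/O.O/XX./.X., (1,2):-1/O.O/.XX/.X., (2,0):-1/O.O/.X./XX., (2,2):-1/O.O/.X./.XX
[OXO/.X./.X.] end (terminal -1, O#2); searched O.O/.X./.X. to 7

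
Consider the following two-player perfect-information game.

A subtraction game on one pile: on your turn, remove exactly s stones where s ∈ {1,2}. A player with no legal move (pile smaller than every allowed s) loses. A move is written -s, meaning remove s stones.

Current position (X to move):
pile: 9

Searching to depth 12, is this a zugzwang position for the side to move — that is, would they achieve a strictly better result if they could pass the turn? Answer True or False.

zugzwang(9, X) = True

ply 1, X at 9 | -1=-1→8*; -2=-1→7
ply 2, O at 8 | -1=-1→7; -2=+1→6*
ply 3, X at 6 | -1=-1→5*; -2=-1→4
ply 4, O at 5 | -1=-1→4; -2=+1→3*
ply 5, X at 3 | -1=-1→2*; -2=-1→1
ply 6, O at 2 | -1=-1→1; -2=+1→0*
ply 7: 0 is terminal -1 (X); from 9 depth 12
if X skipped the turn, O would face:
~ ply 1, O at 9 | -1=-1→8*; -2=-1→7
~ ply 2, X at 8 | -1=-1→7; -2=+1→6*
~ ply 3, O at 6 | -1=-1→5*; -2=-1→4
~ ply 4, X at 5 | -1=-1→4; -2=+1→3*
~ ply 5, O at 3 | -1=-1→2*; -2=-1→1
~ ply 6, X at 2 | -1=-1→1; -2=+1→0*
~ ply 7: 0 is terminal -1 (O); from 9 depth 12
compare (X): move=-1 vs pass=+1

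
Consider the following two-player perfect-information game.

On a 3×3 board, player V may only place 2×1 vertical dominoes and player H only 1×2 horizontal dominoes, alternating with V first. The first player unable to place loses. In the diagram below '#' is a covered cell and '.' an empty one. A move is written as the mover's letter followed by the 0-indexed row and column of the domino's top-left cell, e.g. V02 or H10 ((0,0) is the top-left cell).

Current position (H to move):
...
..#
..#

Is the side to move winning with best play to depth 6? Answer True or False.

[.../..#/..#] H move#1: H00:-1/##./..#/..#, H01:-1/.##/..#/..#, H10:+1/.../###/..#*, H20:-1/.../..#/###
[.../###/..#] end (terminal -1, V#2); searched .../..#/..# to 6

H winning at [.../..#/..#]: True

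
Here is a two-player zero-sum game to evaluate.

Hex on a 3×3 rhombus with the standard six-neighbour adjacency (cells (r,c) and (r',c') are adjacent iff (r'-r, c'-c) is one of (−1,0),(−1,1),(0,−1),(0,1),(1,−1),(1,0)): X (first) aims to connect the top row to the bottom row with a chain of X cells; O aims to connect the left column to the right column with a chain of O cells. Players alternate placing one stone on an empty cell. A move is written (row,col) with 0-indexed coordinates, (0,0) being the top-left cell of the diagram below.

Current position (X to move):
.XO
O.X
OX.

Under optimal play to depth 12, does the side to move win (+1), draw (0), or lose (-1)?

ply 1, X at .XO/O.X/OX. | (0,0)=-1→XXO/O.X/OX.; (1,1)=+1→.XO/OXX/OX.*; (2,2)=-1→.XO/O.X/OXX
ply 2: .XO/OXX/OX. is terminal -1 (O); from .XO/O.X/OX. depth 12

value(.XO/O.X/OX., X) = +1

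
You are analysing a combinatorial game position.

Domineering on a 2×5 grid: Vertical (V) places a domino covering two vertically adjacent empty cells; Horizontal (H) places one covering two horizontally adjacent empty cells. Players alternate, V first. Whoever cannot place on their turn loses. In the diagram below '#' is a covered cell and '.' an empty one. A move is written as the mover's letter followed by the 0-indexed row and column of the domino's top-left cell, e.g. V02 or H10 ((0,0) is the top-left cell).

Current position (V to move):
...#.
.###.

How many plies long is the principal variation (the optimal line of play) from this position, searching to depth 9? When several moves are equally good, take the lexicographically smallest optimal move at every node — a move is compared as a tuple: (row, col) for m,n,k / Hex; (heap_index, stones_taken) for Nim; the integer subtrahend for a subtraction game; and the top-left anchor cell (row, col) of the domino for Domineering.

p1 V@[...#./.###.]: V00[#..#./####.]+1* V04[...##/.####]-1
p2 H@[#..#./####.]: H01[####./####.]-1*
p3 V@[####./####.]: V04[#####/#####]+1*
p4 H@[#####/#####] terminal -1; root [...#./.###.] d9

PV length from [...#./.###.]: 3 plies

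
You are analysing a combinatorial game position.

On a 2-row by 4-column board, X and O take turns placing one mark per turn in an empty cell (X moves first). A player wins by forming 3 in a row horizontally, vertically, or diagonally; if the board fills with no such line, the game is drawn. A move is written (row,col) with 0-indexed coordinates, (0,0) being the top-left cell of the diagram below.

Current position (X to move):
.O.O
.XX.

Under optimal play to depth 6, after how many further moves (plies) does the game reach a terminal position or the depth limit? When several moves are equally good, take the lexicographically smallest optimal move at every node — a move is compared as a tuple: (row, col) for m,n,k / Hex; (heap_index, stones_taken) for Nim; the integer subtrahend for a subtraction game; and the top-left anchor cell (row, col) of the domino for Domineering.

[.O.O/.XX.] X move#1: (0,0):-1/XO.O/.XX., (0,2):+1/.OXO/.XX.*, (1,0):+1/.O.O/XXX., (1,3):+1/.O.O/.XXX
[.OXO/.XX.] O move#2: (0,0):-1/OOXO/.XX.*, (1,0):-1/.OXO/OXX., (1,3):-1/.OXO/.XXO
[OOXO/.XX.] X move#3: (1,0):+1/OOXO/XXX.*, (1,3):+1/OOXO/.XXX
[OOXO/XXX.] end (terminal -1, O#4); searched .O.O/.XX. to 6

PV length from [.O.O/.XX.]: 3 plies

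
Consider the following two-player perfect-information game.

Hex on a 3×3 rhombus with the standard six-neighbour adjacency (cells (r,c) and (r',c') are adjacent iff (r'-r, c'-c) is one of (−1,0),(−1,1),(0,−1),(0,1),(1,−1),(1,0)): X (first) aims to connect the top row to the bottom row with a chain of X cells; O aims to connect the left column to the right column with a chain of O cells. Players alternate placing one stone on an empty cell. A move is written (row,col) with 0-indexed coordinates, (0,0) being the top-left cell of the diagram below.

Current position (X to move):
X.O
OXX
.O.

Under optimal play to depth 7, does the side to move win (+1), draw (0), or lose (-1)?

[X.O/OXX/.O.] X move#1: (0,1):+1/XXO/OXX/.O.*, (2,0):-1/X.O/OXX/XO., (2,2):-1/X.O/OXX/.OX
[XXO/OXX/.O.] O move#2: (2,0):-1/XXO/OXX/OO.*, (2,2):-1/XXO/OXX/.OO
[XXO/OXX/OO.] X move#3: (2,2):+1/XXO/OXX/OOX*
[XXO/OXX/OOX] end (terminal -1, O#4); searched X.O/OXX/.O. to 7

value(X.O/OXX/.O., X) = +1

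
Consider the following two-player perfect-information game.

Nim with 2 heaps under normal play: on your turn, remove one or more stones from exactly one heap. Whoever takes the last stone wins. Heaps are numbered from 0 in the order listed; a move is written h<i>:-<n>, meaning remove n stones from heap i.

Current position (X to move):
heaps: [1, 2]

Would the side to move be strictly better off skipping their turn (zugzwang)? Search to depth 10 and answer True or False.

zugzwang((1,2), X) = False

[(1,2)] X move#1: h0:-1:-1/(0,2), h1:-1:+1/(1,1)*, h1:-2:-1/(1,0)
[(1,1)] O move#2: h0:-1:-1/(0,1)*, h1:-1:-1/(1,0)
[(0,1)] X move#3: h1:-1:+1/(0,0)*
[(0,0)] end (terminal -1, O#4); searched (1,2) to 10
suppose X passes — search the same position with O to move:
pass> [(1,2)] O move#1: h0:-1:-1/(0,2), h1:-1:+1/(1,1)*, h1:-2:-1/(1,0)
pass> [(1,1)] X move#2: h0:-1:-1/(0,1)*, h1:-1:-1/(1,0)
pass> [(0,1)] O move#3: h1:-1:+1/(0,0)*
pass> [(0,0)] end (terminal -1, X#4); searched (1,2) to 10
for X: play +1, pass -1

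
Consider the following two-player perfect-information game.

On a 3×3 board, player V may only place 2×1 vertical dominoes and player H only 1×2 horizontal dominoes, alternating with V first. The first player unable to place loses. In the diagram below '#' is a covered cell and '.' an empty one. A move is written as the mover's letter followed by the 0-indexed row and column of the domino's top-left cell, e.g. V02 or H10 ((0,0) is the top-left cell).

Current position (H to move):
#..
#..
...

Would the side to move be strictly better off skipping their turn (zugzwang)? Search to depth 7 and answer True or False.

[#../#../...] H move#1: H01:-1/###/#../..., H11:+1/#../###/...*, H20:-1/#../#../##., H21:-1/#../#../.##
[#../###/...] end (terminal -1, V#2); searched #../#../... to 7
if H skipped the turn, V would face:
~ [#../#../...] V move#1: V01:+1/##./##./...*, V02:+1/#.#/#.#/..., V11:+1/#../##./.#., V12:+1/#../#.#/..#
~ [##./##./...] H move#2: H20:-1/##./##./##.*, H21:-1/##./##./.##
~ [##./##./##.] V move#3: V02:+1/###/###/##.*, V12:+1/##./###/###
~ [###/###/##.] end (terminal -1, H#4); searched #../#../... to 7
compare (H): move=+1 vs pass=-1

zugzwang(#../#../..., H) = False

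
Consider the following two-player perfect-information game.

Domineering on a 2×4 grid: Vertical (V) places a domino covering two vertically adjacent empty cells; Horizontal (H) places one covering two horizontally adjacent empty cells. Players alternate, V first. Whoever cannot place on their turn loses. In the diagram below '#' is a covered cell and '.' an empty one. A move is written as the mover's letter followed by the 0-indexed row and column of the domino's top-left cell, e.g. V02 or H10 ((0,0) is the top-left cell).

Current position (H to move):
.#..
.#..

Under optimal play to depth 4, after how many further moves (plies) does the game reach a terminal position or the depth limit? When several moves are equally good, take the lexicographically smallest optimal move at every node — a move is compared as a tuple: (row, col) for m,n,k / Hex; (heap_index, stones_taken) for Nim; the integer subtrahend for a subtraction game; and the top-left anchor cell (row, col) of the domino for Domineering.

PV length from [.#../.#..]: 3 plies

[.#../.#..] H move#1: H02:+1/.###/.#..*, H12:+1/.#../.###
[.###/.#..] V move#2: V00:-1/####/##..*
[####/##..] H move#3: H12:+1/####/####*
[####/####] end (terminal -1, V#4); searched .#../.#.. to 4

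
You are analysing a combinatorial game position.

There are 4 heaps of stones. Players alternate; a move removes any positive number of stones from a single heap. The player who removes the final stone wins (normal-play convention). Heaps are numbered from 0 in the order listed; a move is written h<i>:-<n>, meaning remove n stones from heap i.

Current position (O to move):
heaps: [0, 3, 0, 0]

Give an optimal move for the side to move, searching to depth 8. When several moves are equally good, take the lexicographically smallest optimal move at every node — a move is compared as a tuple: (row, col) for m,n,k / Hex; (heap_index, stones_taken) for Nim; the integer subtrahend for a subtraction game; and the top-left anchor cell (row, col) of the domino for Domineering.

O's best at [(0,3,0,0)]: h1:-3

[(0,3,0,0)] O move#1: h1:-1:-1/(0,2,0,0), h1:-2:-1/(0,1,0,0), h1:-3:+1/(0,0,0,0)*
[(0,0,0,0)] end (terminal -1, X#2); searched (0,3,0,0) to 8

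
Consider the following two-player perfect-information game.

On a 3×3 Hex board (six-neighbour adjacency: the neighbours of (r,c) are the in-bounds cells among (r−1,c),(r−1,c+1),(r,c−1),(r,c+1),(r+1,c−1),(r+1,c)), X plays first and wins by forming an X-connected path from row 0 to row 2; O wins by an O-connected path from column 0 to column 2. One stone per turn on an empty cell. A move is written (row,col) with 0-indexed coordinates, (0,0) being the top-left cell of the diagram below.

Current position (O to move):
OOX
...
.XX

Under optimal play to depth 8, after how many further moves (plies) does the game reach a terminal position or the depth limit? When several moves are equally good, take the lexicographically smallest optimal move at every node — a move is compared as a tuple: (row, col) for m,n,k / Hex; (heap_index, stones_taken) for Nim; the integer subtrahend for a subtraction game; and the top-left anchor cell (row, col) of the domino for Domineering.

[OOX/.../.XX] O move#1: (1,0):-1/OOX/O../.XX*, (1,1):-1/OOX/.O./.XX, (1,2):-1/OOX/..O/.XX, (2,0):-1/OOX/.../OXX
[OOX/O../.XX] X move#2: (1,1):+1/OOX/OX./.XX*, (1,2):+1/OOX/O.X/.XX, (2,0):+1/OOX/O../XXX
[OOX/OX./.XX] end (terminal -1, O#3); searched OOX/.../.XX to 8

PV length from [OOX/.../.XX]: 2 plies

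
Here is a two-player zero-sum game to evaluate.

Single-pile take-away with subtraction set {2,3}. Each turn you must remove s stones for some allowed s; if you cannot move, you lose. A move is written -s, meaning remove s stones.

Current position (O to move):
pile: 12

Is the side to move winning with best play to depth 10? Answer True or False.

[12] O move#1: -2:+1/10*, -3:-1/9
[10] X move#2: -2:-1/8*, -3:-1/7
[8] O move#3: -2:+1/6*, -3:+1/5
[6] X move#4: -2:-1/4*, -3:-1/3
[4] O move#5: -2:-1/2, -3:+1/1*
[1] end (terminal -1, X#6); searched 12 to 10

O winning at [12]: True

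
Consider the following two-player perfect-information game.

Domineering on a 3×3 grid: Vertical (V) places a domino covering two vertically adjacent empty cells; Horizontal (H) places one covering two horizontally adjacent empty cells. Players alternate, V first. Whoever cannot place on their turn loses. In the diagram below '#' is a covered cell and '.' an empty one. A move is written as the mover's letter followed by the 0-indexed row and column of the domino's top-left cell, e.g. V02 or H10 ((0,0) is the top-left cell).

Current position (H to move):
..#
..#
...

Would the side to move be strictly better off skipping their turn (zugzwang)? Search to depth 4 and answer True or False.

p1 H@[..#/..#/...]: H00[###/..#/...]-1 H10[..#/###/...]+1* H20[..#/..#/##.]-1 H21[..#/..#/.##]-1
p2 V@[..#/###/...] terminal -1; root [..#/..#/...] d4
suppose H passes — search the same position with V to move:
pass> p1 V@[..#/..#/...]: V00[#.#/#.#/...]+1* V01[.##/.##/...]+1 V10[..#/#.#/#..]+1 V11[..#/.##/.#.]+1
pass> p2 H@[#.#/#.#/...]: H20[#.#/#.#/##.]-1* H21[#.#/#.#/.##]-1
pass> p3 V@[#.#/#.#/##.]: V01[###/###/##.]+1*
pass> p4 H@[###/###/##.] terminal -1; root [..#/..#/...] d4
for H: play +1, pass -1

zugzwang(..#/..#/..., H) = False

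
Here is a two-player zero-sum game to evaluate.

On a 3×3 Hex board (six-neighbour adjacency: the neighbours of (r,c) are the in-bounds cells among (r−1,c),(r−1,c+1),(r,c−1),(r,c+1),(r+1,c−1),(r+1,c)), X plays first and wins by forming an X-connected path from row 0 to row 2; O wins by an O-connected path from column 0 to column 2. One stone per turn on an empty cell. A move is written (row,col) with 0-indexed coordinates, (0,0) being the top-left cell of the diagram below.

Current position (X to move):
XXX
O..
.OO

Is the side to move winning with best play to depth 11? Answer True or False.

X winning at [XXX/O../.OO]: False

ply 1, X at XXX/O../.OO | (1,1)=-1→XXX/OX./.OO*; (1,2)=-1→XXX/O.X/.OO; (2,0)=-1→XXX/O../XOO
ply 2, O at XXX/OX./.OO | (1,2)=-1→XXX/OXO/.OO; (2,0)=+1→XXX/OX./OOO*
ply 3: XXX/OX./OOO is terminal -1 (X); from XXX/O../.OO depth 11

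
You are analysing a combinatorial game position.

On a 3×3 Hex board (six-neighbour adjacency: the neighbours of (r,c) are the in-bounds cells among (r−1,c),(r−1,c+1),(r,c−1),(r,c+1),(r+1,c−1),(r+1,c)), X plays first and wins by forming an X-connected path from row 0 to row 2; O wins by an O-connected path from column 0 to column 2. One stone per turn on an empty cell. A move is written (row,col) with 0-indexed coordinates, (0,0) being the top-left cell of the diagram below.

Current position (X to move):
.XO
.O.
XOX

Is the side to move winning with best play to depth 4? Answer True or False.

X winning at [.XO/.O./XOX]: True

ply 1, X at .XO/.O./XOX | (0,0)=-1→XXO/.O./XOX; (1,0)=+1→.XO/XO./XOX*; (1,2)=-1→.XO/.OX/XOX
ply 2: .XO/XO./XOX is terminal -1 (O); from .XO/.O./XOX depth 4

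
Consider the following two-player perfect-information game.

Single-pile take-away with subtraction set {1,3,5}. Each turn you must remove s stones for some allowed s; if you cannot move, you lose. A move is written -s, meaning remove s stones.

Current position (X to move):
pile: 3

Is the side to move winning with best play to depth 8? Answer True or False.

ply 1, X at 3 | -1=+1→2*; -3=+1→0
ply 2, O at 2 | -1=-1→1*
ply 3, X at 1 | -1=+1→0*
ply 4: 0 is terminal -1 (O); from 3 depth 8

X winning at [3]: True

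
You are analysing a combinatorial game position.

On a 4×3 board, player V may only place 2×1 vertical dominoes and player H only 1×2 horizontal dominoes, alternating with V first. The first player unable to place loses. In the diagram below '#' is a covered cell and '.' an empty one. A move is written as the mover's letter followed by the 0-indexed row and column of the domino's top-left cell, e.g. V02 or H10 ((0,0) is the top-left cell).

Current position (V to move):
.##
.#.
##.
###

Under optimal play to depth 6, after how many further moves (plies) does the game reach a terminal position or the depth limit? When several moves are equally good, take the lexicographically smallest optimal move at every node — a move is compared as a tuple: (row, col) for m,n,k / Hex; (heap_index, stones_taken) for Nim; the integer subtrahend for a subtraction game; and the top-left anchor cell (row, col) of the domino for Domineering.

PV length from [.##/.#./##./###]: 1 ply

p1 V@[.##/.#./##./###]: V00[###/##./##./###]+1* V12[.##/.##/###/###]+1
p2 H@[###/##./##./###] terminal -1; root [.##/.#./##./###] d6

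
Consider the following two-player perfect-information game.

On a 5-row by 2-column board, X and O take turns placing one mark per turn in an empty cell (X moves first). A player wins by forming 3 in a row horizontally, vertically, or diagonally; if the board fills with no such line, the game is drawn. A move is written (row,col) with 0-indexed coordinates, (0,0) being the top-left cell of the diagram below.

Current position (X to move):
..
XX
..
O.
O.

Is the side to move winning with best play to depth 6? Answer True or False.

ply 1, X at ../XX/../O./O. | (0,0)=-1→X./XX/../O./O.; (0,1)=-1→.X/XX/../O./O.; (2,0)=+1→../XX/X./O./O.*; (2,1)=-1→../XX/.X/O./O.; (3,1)=-1→../XX/../OX/O.; (4,1)=-1→../XX/../O./OX
ply 2, O at ../XX/X./O./O. | (0,0)=-1→O./XX/X./O./O.*; (0,1)=-1→.O/XX/X./O./O.; (2,1)=-1→../XX/XO/O./O.; (3,1)=-1→../XX/X./OO/O.; (4,1)=-1→../XX/X./O./OO
ply 3, X at O./XX/X./O./O. | (0,1)=+0→OX/XX/X./O./O.; (2,1)=+1→O./XX/XX/O./O.*; (3,1)=+0→O./XX/X./OX/O.; (4,1)=+0→O./XX/X./O./OX
ply 4, O at O./XX/XX/O./O. | (0,1)=-1→OO/XX/XX/O./O.*; (3,1)=-1→O./XX/XX/OO/O.; (4,1)=-1→O./XX/XX/O./OO
ply 5, X at OO/XX/XX/O./O. | (3,1)=+1→OO/XX/XX/OX/O.*; (4,1)=+0→OO/XX/XX/O./OX
ply 6: OO/XX/XX/OX/O. is terminal -1 (O); from ../XX/../O./O. depth 6

X winning at [../XX/../O./O.]: True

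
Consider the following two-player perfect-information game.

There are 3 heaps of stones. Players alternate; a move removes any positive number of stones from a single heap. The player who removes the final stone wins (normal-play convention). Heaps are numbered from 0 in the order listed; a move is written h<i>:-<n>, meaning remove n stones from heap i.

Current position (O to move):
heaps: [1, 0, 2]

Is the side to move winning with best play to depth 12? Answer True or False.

p1 O@[(1,0,2)]: h0:-1[(0,0,2)]-1 h2:-1[(1,0,1)]+1* h2:-2[(1,0,0)]-1
p2 X@[(1,0,1)]: h0:-1[(0,0,1)]-1* h2:-1[(1,0,0)]-1
p3 O@[(0,0,1)]: h2:-1[(0,0,0)]+1*
p4 X@[(0,0,0)] terminal -1; root [(1,0,2)] d12

O winning at [(1,0,2)]: True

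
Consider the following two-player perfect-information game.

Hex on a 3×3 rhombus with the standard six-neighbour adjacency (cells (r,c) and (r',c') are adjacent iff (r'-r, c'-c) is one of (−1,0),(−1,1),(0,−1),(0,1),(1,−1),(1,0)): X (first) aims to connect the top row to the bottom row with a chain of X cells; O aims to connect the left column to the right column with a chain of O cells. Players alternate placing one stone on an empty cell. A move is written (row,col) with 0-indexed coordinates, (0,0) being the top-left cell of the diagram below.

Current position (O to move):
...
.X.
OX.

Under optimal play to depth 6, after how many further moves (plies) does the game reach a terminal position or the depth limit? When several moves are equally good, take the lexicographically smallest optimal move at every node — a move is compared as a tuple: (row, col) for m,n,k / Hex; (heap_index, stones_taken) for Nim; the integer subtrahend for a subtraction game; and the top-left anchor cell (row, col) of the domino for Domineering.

ply 1, O at .../.X./OX. | (0,0)=-1→O../.X./OX.*; (0,1)=-1→.O./.X./OX.; (0,2)=-1→..O/.X./OX.; (1,0)=-1→.../OX./OX.; (1,2)=-1→.../.XO/OX.; (2,2)=-1→.../.X./OXO
ply 2, X at O../.X./OX. | (0,1)=+1→OX./.X./OX.*; (0,2)=+1→O.X/.X./OX.; (1,0)=+1→O../XX./OX.; (1,2)=+1→O../.XX/OX.; (2,2)=+1→O../.X./OXX
ply 3: OX./.X./OX. is terminal -1 (O); from .../.X./OX. depth 6

PV length from [.../.X./OX.]: 2 plies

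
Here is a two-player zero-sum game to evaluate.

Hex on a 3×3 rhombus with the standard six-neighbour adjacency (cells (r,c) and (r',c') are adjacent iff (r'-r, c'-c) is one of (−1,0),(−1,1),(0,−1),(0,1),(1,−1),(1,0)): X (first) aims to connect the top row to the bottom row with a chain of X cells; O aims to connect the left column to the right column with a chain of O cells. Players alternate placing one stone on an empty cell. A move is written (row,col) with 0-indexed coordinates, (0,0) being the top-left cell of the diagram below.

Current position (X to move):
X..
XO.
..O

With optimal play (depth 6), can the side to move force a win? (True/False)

p1 X@[X../XO./..O]: (0,1)[XX./XO./..O]-1 (0,2)[X.X/XO./..O]-1 (1,2)[X../XOX/..O]-1 (2,0)[X../XO./X.O]+1* (2,1)[X../XO./.XO]-1
p2 O@[X../XO./X.O] terminal -1; root [X../XO./..O] d6

X winning at [X../XO./..O]: True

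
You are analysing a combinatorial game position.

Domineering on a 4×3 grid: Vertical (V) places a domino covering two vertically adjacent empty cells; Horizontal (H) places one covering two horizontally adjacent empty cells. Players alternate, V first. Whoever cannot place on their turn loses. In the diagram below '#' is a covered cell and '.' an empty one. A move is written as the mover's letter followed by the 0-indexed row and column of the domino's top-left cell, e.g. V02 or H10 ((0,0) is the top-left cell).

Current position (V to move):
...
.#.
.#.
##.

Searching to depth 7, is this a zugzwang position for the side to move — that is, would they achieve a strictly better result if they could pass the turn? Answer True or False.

zugzwang(.../.#./.#./##., V) = False

p1 V@[.../.#./.#./##.]: V00[#../##./.#./##.]+1* V02[..#/.##/.#./##.]+1 V10[.../##./##./##.]+1 V12[.../.##/.##/##.]+1 V22[.../.#./.##/###]+1
p2 H@[#../##./.#./##.]: H01[###/##./.#./##.]-1*
p3 V@[###/##./.#./##.]: V12[###/###/.##/##.]+1* V22[###/##./.##/###]+1
p4 H@[###/###/.##/##.] terminal -1; root [.../.#./.#./##.] d7
if V skipped the turn, H would face:
~ p1 H@[.../.#./.#./##.]: H00[##./.#./.#./##.]-1* H01[.##/.#./.#./##.]-1
~ p2 V@[##./.#./.#./##.]: V02[###/.##/.#./##.]+1* V10[##./##./##./##.]+1 V12[##./.##/.##/##.]+1 V22[##./.#./.##/###]+1
~ p3 H@[###/.##/.#./##.] terminal -1; root [.../.#./.#./##.] d7
compare (V): move=+1 vs pass=+1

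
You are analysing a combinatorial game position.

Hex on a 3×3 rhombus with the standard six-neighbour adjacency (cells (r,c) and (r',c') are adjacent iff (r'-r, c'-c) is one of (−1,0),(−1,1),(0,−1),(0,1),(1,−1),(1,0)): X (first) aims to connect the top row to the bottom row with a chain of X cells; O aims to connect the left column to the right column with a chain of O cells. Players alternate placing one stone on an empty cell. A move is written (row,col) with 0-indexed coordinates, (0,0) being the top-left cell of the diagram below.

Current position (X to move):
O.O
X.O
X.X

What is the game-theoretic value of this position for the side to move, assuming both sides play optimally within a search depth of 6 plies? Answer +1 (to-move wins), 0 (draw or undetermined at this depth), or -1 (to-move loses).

[O.O/X.O/X.X] X move#1: (0,1):+1/OXO/X.O/X.X*, (1,1):-1/O.O/XXO/X.X, (2,1):-1/O.O/X.O/XXX
[OXO/X.O/X.X] end (terminal -1, O#2); searched O.O/X.O/X.X to 6

value(O.O/X.O/X.X, X) = +1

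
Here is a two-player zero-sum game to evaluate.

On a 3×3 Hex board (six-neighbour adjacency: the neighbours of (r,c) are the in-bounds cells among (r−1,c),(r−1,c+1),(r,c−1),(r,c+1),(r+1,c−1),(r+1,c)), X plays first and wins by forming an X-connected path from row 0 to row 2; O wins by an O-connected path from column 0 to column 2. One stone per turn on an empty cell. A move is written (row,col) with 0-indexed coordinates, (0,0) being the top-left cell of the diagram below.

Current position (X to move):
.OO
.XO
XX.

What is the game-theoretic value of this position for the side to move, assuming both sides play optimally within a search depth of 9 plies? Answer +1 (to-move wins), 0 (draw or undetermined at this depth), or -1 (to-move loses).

value(.OO/.XO/XX., X) = -1

p1 X@[.OO/.XO/XX.]: (0,0)[XOO/.XO/XX.]-1* (1,0)[.OO/XXO/XX.]-1 (2,2)[.OO/.XO/XXX]-1
p2 O@[XOO/.XO/XX.]: (1,0)[XOO/OXO/XX.]+1* (2,2)[XOO/.XO/XXO]-1
p3 X@[XOO/OXO/XX.] terminal -1; root [.OO/.XO/XX.] d9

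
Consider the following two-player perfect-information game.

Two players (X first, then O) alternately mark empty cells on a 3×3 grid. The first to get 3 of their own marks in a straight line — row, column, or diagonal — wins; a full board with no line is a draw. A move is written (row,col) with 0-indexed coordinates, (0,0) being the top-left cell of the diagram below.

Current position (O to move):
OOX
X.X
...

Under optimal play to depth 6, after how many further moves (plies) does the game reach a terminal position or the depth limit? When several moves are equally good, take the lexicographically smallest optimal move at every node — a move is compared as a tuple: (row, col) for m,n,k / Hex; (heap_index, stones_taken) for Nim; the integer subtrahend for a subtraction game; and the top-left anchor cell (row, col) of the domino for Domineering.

PV length from [OOX/X.X/...]: 2 plies

[OOX/X.X/...] O move#1: (1,1):-1/OOX/XOX/...*, (2,0):-1/OOX/X.X/O.., (2,1):-1/OOX/X.X/.O., (2,2):-1/OOX/X.X/..O
[OOX/XOX/...] X move#2: (2,0):-1/OOX/XOX/X.., (2,1):-1/OOX/XOX/.X., (2,2):+1/OOX/XOX/..X*
[OOX/XOX/..X] end (terminal -1, O#3); searched OOX/X.X/... to 6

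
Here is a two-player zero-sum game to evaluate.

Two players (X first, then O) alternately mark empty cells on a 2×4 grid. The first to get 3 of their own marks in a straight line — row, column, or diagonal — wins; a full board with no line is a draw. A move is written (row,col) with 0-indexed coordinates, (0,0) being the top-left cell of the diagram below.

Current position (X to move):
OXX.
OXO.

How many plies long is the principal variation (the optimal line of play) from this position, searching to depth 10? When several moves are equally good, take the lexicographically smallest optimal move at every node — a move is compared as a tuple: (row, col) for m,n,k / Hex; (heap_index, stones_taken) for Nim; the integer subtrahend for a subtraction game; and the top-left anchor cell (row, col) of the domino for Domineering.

ply 1, X at OXX./OXO. | (0,3)=+1→OXXX/OXO.*; (1,3)=+0→OXX./OXOX
ply 2: OXXX/OXO. is terminal -1 (O); from OXX./OXO. depth 10

PV length from [OXX./OXO.]: 1 ply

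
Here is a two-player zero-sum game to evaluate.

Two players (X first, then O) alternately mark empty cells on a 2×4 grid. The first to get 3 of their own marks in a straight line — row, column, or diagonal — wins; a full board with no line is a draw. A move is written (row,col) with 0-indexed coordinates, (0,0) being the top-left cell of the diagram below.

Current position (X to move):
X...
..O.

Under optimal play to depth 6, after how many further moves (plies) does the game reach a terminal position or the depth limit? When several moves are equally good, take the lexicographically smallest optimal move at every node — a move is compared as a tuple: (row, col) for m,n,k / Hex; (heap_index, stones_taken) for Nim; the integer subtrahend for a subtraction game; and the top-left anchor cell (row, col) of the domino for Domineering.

PV length from [X.../..O.]: 6 plies

ply 1, X at X.../..O. | (0,1)=+0→XX../..O.*; (0,2)=+0→X.X./..O.; (0,3)=-1→X..X/..O.; (1,0)=+0→X.../X.O.; (1,1)=+0→X.../.XO.; (1,3)=+0→X.../..OX
ply 2, O at XX../..O. | (0,2)=+0→XXO./..O.*; (0,3)=-1→XX.O/..O.; (1,0)=-1→XX../O.O.; (1,1)=-1→XX../.OO.; (1,3)=-1→XX../..OO
ply 3, X at XXO./..O. | (0,3)=-1→XXOX/..O.; (1,0)=+0→XXO./X.O.*; (1,1)=+0→XXO./.XO.; (1,3)=+0→XXO./..OX
ply 4, O at XXO./X.O. | (0,3)=+0→XXOO/X.O.*; (1,1)=+0→XXO./XOO.; (1,3)=+0→XXO./X.OO
ply 5, X at XXOO/X.O. | (1,1)=+0→XXOO/XXO.*; (1,3)=+0→XXOO/X.OX
ply 6, O at XXOO/XXO. | (1,3)=+0→XXOO/XXOO*
ply 7: XXOO/XXOO is terminal +0 (X); from X.../..O. depth 6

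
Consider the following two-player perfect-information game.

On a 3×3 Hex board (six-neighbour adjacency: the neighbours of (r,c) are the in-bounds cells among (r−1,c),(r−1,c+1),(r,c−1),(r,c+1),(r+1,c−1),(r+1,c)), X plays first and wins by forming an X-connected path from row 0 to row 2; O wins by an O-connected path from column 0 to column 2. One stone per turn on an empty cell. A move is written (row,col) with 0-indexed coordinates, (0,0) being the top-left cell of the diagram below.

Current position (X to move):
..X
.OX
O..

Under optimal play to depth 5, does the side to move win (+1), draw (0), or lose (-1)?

value(..X/.OX/O.., X) = +1

[..X/.OX/O..] X move#1: (0,0):+1/X.X/.OX/O..*, (0,1):+1/.XX/.OX/O.., (1,0):+1/..X/XOX/O.., (2,1):+1/..X/.OX/OX., (2,2):+1/..X/.OX/O.X
[X.X/.OX/O..] O move#2: (0,1):-1/XOX/.OX/O..*, (1,0):-1/X.X/OOX/O.., (2,1):-1/X.X/.OX/OO., (2,2):-1/X.X/.OX/O.O
[XOX/.OX/O..] X move#3: (1,0):+1/XOX/XOX/O..*, (2,1):+1/XOX/.OX/OX., (2,2):+1/XOX/.OX/O.X
[XOX/XOX/O..] O move#4: (2,1):-1/XOX/XOX/OO.*, (2,2):-1/XOX/XOX/O.O
[XOX/XOX/OO.] X move#5: (2,2):+1/XOX/XOX/OOX*
[XOX/XOX/OOX] end (terminal -1, O#6); searched ..X/.OX/O.. to 5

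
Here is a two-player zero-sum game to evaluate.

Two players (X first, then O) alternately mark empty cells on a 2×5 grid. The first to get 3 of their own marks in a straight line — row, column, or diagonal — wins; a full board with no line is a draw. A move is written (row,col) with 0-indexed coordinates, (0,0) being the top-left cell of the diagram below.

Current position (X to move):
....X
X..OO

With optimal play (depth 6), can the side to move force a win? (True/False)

X winning at [....X/X..OO]: False

p1 X@[....X/X..OO]: (0,0)[X...X/X..OO]-1 (0,1)[.X..X/X..OO]-1 (0,2)[..X.X/X..OO]-1 (0,3)[...XX/X..OO]-1 (1,1)[....X/XX.OO]-1 (1,2)[....X/X.XOO]+0*
p2 O@[....X/X.XOO]: (0,0)[O...X/X.XOO]-1 (0,1)[.O..X/X.XOO]-1 (0,2)[..O.X/X.XOO]-1 (0,3)[...OX/X.XOO]-1 (1,1)[....X/XOXOO]+0*
p3 X@[....X/XOXOO]: (0,0)[X...X/XOXOO]+0* (0,1)[.X..X/XOXOO]+0 (0,2)[..X.X/XOXOO]+0 (0,3)[...XX/XOXOO]+0
p4 O@[X...X/XOXOO]: (0,1)[XO..X/XOXOO]+0* (0,2)[X.O.X/XOXOO]+0 (0,3)[X..OX/XOXOO]+0
p5 X@[XO..X/XOXOO]: (0,2)[XOX.X/XOXOO]+0* (0,3)[XO.XX/XOXOO]+0
p6 O@[XOX.X/XOXOO]: (0,3)[XOXOX/XOXOO]+0*
p7 X@[XOXOX/XOXOO] terminal +0; root [....X/X..OO] d6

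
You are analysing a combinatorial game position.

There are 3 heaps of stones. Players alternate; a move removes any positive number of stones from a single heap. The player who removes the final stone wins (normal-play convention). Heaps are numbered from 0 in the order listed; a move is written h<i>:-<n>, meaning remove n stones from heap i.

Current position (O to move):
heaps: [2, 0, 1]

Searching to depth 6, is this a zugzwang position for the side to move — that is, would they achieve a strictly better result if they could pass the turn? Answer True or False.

[(2,0,1)] O move#1: h0:-1:+1/(1,0,1)*, h0:-2:-1/(0,0,1), h2:-1:-1/(2,0,0)
[(1,0,1)] X move#2: h0:-1:-1/(0,0,1)*, h2:-1:-1/(1,0,0)
[(0,0,1)] O move#3: h2:-1:+1/(0,0,0)*
[(0,0,0)] end (terminal -1, X#4); searched (2,0,1) to 6
if O skipped the turn, X would face:
~ [(2,0,1)] X move#1: h0:-1:+1/(1,0,1)*, h0:-2:-1/(0,0,1), h2:-1:-1/(2,0,0)
~ [(1,0,1)] O move#2: h0:-1:-1/(0,0,1)*, h2:-1:-1/(1,0,0)
~ [(0,0,1)] X move#3: h2:-1:+1/(0,0,0)*
~ [(0,0,0)] end (terminal -1, O#4); searched (2,0,1) to 6
compare (O): move=+1 vs pass=-1

zugzwang((2,0,1), O) = False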